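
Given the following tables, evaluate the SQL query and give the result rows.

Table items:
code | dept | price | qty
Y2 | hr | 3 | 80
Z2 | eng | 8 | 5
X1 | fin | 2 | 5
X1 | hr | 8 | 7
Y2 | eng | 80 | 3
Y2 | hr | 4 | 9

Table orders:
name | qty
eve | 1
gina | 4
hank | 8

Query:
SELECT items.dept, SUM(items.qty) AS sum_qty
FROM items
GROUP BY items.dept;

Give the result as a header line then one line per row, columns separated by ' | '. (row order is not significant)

== RESULT ==
items.dept | sum_qty
hr | 96
eng | 8
fin | 5

Derivation:
After GROUP BY (3 rows):
items.dept | sum_qty
hr | 96
eng | 8
fin | 5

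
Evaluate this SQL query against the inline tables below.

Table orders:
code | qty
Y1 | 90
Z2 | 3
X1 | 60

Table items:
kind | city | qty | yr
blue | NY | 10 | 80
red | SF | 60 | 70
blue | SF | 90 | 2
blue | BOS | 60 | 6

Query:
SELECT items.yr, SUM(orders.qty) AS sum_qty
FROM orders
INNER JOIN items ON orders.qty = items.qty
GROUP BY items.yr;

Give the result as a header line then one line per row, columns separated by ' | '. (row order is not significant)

== RESULT ==
items.yr | sum_qty
2 | 90
70 | 60
6 | 60

Derivation:
After JOIN items (3 rows):
orders.code | orders.qty | items.kind | items.city | items.qty | items.yr
Y1 | 90 | blue | SF | 90 | 2
X1 | 60 | red | SF | 60 | 70
X1 | 60 | blue | BOS | 60 | 6
After GROUP BY (3 rows):
items.yr | sum_qty
2 | 90
70 | 60
6 | 60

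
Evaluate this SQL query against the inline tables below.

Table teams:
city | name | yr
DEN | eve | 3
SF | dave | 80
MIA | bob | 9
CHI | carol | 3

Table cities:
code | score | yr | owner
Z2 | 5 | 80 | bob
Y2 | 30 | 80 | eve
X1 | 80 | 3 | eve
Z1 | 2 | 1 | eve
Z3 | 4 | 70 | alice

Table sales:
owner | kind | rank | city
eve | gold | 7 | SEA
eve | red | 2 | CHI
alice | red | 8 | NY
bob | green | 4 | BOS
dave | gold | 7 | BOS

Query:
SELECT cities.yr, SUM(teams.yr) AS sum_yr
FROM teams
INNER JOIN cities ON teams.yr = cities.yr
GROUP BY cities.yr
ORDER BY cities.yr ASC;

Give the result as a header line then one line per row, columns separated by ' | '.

== RESULT ==
cities.yr | sum_yr
3 | 6
80 | 160

Derivation:
After JOIN cities (4 rows):
teams.city | teams.name | teams.yr | cities.code | cities.score | cities.yr | cities.owner
DEN | eve | 3 | X1 | 80 | 3 | eve
SF | dave | 80 | Z2 | 5 | 80 | bob
SF | dave | 80 | Y2 | 30 | 80 | eve
CHI | carol | 3 | X1 | 80 | 3 | eve
After GROUP BY (2 rows):
cities.yr | sum_yr
3 | 6
80 | 160
After ORDER BY (2 rows):
cities.yr | sum_yr
3 | 6
80 | 160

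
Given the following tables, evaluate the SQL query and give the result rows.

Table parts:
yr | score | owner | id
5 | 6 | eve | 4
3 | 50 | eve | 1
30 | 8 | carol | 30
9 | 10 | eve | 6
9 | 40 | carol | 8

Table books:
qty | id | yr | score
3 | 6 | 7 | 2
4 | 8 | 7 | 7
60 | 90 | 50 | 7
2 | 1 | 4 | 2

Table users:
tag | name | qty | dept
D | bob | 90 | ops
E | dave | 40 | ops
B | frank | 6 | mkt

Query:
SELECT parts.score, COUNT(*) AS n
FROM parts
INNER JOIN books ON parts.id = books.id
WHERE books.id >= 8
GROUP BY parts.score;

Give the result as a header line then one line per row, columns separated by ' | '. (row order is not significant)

After JOIN books (3 rows):
parts.yr | parts.score | parts.owner | parts.id | books.qty | books.id | books.yr | books.score
3 | 50 | eve | 1 | 2 | 1 | 4 | 2
9 | 10 | eve | 6 | 3 | 6 | 7 | 2
9 | 40 | carol | 8 | 4 | 8 | 7 | 7
After WHERE (1 rows):
parts.yr | parts.score | parts.owner | parts.id | books.qty | books.id | books.yr | books.score
9 | 40 | carol | 8 | 4 | 8 | 7 | 7
After GROUP BY (1 rows):
parts.score | n
40 | 1

== RESULT ==
parts.score | n
40 | 1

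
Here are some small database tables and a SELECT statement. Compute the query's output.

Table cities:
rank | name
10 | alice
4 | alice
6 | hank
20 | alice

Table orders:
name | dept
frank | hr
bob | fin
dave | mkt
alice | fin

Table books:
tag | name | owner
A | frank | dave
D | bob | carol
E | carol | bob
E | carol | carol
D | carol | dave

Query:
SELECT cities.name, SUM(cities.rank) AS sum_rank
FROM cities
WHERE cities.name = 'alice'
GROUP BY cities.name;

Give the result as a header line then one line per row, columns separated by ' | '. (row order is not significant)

== RESULT ==
cities.name | sum_rank
alice | 34

Derivation:
After WHERE (3 rows):
cities.rank | cities.name
10 | alice
4 | alice
20 | alice
After GROUP BY (1 rows):
cities.name | sum_rank
alice | 34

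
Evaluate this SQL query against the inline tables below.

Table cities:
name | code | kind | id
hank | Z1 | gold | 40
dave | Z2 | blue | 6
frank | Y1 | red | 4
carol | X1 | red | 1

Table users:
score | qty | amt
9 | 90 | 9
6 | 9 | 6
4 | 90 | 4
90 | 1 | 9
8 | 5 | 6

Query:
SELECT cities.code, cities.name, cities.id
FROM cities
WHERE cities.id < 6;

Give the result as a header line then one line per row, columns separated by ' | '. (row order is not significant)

== RESULT ==
cities.code | cities.name | cities.id
Y1 | frank | 4
X1 | carol | 1

Derivation:
After WHERE (2 rows):
cities.name | cities.code | cities.kind | cities.id
frank | Y1 | red | 4
carol | X1 | red | 1
After SELECT (2 rows):
cities.code | cities.name | cities.id
Y1 | frank | 4
X1 | carol | 1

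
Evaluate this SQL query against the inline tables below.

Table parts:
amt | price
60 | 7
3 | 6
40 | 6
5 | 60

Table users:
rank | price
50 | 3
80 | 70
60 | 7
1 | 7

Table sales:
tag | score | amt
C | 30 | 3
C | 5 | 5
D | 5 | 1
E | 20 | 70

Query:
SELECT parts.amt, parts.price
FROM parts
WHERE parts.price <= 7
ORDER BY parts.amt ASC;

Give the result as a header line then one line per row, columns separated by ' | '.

== RESULT ==
parts.amt | parts.price
3 | 6
40 | 6
60 | 7

Derivation:
After WHERE (3 rows):
parts.amt | parts.price
60 | 7
3 | 6
40 | 6
After SELECT (3 rows):
parts.amt | parts.price
60 | 7
3 | 6
40 | 6
After ORDER BY (3 rows):
parts.amt | parts.price
3 | 6
40 | 6
60 | 7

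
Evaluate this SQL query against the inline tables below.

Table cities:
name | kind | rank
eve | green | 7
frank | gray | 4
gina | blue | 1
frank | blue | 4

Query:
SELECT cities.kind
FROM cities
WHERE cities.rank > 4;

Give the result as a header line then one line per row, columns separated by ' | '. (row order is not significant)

After WHERE (1 rows):
cities.name | cities.kind | cities.rank
eve | green | 7
After SELECT (1 rows):
cities.kind
green

== RESULT ==
cities.kind
green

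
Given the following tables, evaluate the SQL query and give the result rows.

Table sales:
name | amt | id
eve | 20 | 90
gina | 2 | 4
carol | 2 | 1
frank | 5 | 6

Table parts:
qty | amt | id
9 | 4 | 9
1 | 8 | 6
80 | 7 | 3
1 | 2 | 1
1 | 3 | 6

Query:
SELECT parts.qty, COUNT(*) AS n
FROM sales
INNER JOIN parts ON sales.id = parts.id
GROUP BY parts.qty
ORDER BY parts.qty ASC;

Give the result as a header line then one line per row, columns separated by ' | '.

After JOIN parts (3 rows):
sales.name | sales.amt | sales.id | parts.qty | parts.amt | parts.id
carol | 2 | 1 | 1 | 2 | 1
frank | 5 | 6 | 1 | 8 | 6
frank | 5 | 6 | 1 | 3 | 6
After GROUP BY (1 rows):
parts.qty | n
1 | 3
After ORDER BY (1 rows):
parts.qty | n
1 | 3

== RESULT ==
parts.qty | n
1 | 3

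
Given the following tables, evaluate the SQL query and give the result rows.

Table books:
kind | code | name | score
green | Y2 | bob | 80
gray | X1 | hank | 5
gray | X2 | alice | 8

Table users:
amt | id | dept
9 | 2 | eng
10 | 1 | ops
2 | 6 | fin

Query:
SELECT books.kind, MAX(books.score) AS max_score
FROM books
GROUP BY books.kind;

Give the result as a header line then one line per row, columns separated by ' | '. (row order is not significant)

== RESULT ==
books.kind | max_score
green | 80
gray | 8

Derivation:
After GROUP BY (2 rows):
books.kind | max_score
green | 80
gray | 8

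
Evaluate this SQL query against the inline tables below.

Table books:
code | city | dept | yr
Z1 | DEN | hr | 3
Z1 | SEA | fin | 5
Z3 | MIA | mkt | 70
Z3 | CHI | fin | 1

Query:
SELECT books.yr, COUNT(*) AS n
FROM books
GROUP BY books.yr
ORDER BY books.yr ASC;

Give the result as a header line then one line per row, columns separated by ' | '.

== RESULT ==
books.yr | n
1 | 1
3 | 1
5 | 1
70 | 1

Derivation:
After GROUP BY (4 rows):
books.yr | n
3 | 1
5 | 1
70 | 1
1 | 1
After ORDER BY (4 rows):
books.yr | n
1 | 1
3 | 1
5 | 1
70 | 1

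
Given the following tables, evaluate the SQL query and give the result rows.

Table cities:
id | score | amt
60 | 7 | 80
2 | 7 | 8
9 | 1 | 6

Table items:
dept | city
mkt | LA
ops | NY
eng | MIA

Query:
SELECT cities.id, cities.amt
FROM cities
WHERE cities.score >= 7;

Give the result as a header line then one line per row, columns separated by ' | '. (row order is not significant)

== RESULT ==
cities.id | cities.amt
60 | 80
2 | 8

Derivation:
After WHERE (2 rows):
cities.id | cities.score | cities.amt
60 | 7 | 80
2 | 7 | 8
After SELECT (2 rows):
cities.id | cities.amt
60 | 80
2 | 8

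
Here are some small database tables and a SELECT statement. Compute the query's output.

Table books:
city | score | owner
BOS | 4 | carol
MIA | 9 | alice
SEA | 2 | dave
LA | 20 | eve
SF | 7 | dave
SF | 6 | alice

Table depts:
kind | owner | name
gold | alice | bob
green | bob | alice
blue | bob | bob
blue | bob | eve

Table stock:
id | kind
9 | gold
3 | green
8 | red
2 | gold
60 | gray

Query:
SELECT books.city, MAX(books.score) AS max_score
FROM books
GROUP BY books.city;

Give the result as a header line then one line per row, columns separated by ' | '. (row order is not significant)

After GROUP BY (5 rows):
books.city | max_score
BOS | 4
MIA | 9
SEA | 2
LA | 20
SF | 7

== RESULT ==
books.city | max_score
BOS | 4
MIA | 9
SEA | 2
LA | 20
SF | 7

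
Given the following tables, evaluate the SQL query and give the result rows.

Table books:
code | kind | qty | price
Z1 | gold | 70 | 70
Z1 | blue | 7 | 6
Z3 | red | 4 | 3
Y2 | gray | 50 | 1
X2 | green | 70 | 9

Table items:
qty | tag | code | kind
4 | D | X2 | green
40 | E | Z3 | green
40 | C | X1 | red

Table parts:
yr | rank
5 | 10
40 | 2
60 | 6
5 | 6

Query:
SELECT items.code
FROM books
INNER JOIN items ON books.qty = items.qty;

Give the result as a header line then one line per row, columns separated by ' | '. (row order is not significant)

After JOIN items (1 rows):
books.code | books.kind | books.qty | books.price | items.qty | items.tag | items.code | items.kind
Z3 | red | 4 | 3 | 4 | D | X2 | green
After SELECT (1 rows):
items.code
X2

== RESULT ==
items.code
X2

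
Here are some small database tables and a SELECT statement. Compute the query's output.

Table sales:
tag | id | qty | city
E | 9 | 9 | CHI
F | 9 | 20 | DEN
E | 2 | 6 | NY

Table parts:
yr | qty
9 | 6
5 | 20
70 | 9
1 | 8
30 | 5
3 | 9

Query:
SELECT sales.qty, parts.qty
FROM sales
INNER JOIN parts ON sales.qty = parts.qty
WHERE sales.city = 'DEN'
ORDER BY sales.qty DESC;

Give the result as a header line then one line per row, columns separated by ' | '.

After JOIN parts (4 rows):
sales.tag | sales.id | sales.qty | sales.city | parts.yr | parts.qty
E | 9 | 9 | CHI | 70 | 9
E | 9 | 9 | CHI | 3 | 9
F | 9 | 20 | DEN | 5 | 20
E | 2 | 6 | NY | 9 | 6
After WHERE (1 rows):
sales.tag | sales.id | sales.qty | sales.city | parts.yr | parts.qty
F | 9 | 20 | DEN | 5 | 20
After SELECT (1 rows):
sales.qty | parts.qty
20 | 20
After ORDER BY (1 rows):
sales.qty | parts.qty
20 | 20

== RESULT ==
sales.qty | parts.qty
20 | 20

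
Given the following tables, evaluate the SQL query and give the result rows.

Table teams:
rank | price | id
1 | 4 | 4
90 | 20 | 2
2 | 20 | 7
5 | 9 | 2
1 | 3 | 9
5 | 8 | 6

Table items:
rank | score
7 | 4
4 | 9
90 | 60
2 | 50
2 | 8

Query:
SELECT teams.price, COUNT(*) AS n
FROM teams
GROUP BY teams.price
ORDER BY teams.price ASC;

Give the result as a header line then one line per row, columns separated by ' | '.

After GROUP BY (5 rows):
teams.price | n
4 | 1
20 | 2
9 | 1
3 | 1
8 | 1
After ORDER BY (5 rows):
teams.price | n
3 | 1
4 | 1
8 | 1
9 | 1
20 | 2

== RESULT ==
teams.price | n
3 | 1
4 | 1
8 | 1
9 | 1
20 | 2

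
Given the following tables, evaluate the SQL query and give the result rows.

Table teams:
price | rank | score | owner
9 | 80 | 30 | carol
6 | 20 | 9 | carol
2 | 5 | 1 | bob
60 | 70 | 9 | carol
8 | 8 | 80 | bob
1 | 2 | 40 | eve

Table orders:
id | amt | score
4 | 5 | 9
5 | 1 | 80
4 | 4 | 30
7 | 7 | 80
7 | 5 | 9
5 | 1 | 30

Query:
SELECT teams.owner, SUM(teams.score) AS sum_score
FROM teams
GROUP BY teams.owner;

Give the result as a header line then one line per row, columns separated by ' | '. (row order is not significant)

After GROUP BY (3 rows):
teams.owner | sum_score
carol | 48
bob | 81
eve | 40

== RESULT ==
teams.owner | sum_score
carol | 48
bob | 81
eve | 40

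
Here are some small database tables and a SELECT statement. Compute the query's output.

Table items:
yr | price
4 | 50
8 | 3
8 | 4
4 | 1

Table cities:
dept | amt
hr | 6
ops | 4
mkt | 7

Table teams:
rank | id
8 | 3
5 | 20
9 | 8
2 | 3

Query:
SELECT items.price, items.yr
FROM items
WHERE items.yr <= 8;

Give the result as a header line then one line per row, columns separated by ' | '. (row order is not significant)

== RESULT ==
items.price | items.yr
50 | 4
3 | 8
4 | 8
1 | 4

Derivation:
After WHERE (4 rows):
items.yr | items.price
4 | 50
8 | 3
8 | 4
4 | 1
After SELECT (4 rows):
items.price | items.yr
50 | 4
3 | 8
4 | 8
1 | 4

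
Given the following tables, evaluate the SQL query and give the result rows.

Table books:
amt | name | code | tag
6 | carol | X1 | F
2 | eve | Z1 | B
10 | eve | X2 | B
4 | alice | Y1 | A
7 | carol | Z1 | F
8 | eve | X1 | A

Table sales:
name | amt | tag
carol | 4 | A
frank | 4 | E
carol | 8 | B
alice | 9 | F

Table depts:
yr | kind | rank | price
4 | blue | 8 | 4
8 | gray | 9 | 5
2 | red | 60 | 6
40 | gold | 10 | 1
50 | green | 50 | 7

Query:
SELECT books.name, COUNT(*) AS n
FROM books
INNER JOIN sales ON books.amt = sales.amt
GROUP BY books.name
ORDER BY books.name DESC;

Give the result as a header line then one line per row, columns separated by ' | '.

== RESULT ==
books.name | n
eve | 1
alice | 2

Derivation:
After JOIN sales (3 rows):
books.amt | books.name | books.code | books.tag | sales.name | sales.amt | sales.tag
4 | alice | Y1 | A | carol | 4 | A
4 | alice | Y1 | A | frank | 4 | E
8 | eve | X1 | A | carol | 8 | B
After GROUP BY (2 rows):
books.name | n
alice | 2
eve | 1
After ORDER BY (2 rows):
books.name | n
eve | 1
alice | 2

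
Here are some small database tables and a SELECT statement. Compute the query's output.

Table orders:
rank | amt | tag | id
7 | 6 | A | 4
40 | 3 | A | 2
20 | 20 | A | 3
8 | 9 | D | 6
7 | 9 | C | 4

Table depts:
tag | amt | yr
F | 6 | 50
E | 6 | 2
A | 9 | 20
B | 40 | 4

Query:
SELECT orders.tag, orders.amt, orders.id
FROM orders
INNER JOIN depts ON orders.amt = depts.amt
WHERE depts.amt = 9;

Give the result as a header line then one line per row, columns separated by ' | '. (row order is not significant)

After JOIN depts (4 rows):
orders.rank | orders.amt | orders.tag | orders.id | depts.tag | depts.amt | depts.yr
7 | 6 | A | 4 | F | 6 | 50
7 | 6 | A | 4 | E | 6 | 2
8 | 9 | D | 6 | A | 9 | 20
7 | 9 | C | 4 | A | 9 | 20
After WHERE (2 rows):
orders.rank | orders.amt | orders.tag | orders.id | depts.tag | depts.amt | depts.yr
8 | 9 | D | 6 | A | 9 | 20
7 | 9 | C | 4 | A | 9 | 20
After SELECT (2 rows):
orders.tag | orders.amt | orders.id
D | 9 | 6
C | 9 | 4

== RESULT ==
orders.tag | orders.amt | orders.id
D | 9 | 6
C | 9 | 4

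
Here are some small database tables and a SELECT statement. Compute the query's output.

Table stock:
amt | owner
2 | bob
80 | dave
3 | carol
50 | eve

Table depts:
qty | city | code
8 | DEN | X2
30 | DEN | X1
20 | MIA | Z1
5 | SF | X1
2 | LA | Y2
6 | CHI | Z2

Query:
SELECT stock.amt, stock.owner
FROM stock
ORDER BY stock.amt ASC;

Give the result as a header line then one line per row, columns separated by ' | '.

After SELECT (4 rows):
stock.amt | stock.owner
2 | bob
80 | dave
3 | carol
50 | eve
After ORDER BY (4 rows):
stock.amt | stock.owner
2 | bob
3 | carol
50 | eve
80 | dave

== RESULT ==
stock.amt | stock.owner
2 | bob
3 | carol
50 | eve
80 | dave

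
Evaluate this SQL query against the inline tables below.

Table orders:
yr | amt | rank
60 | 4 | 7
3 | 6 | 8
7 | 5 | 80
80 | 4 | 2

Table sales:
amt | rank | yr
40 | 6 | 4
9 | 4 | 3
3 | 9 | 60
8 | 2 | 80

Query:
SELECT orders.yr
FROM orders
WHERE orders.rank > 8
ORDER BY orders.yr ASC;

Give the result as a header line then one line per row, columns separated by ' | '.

== RESULT ==
orders.yr
7

Derivation:
After WHERE (1 rows):
orders.yr | orders.amt | orders.rank
7 | 5 | 80
After SELECT (1 rows):
orders.yr
7
After ORDER BY (1 rows):
orders.yr
7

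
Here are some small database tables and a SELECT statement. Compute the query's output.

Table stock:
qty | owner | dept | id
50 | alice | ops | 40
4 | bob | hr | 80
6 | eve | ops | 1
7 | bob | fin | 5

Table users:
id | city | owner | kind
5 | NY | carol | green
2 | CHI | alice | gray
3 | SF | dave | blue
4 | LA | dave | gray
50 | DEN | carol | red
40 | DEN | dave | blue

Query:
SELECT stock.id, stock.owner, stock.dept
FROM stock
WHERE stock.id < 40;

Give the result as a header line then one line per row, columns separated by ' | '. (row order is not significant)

After WHERE (2 rows):
stock.qty | stock.owner | stock.dept | stock.id
6 | eve | ops | 1
7 | bob | fin | 5
After SELECT (2 rows):
stock.id | stock.owner | stock.dept
1 | eve | ops
5 | bob | fin

== RESULT ==
stock.id | stock.owner | stock.dept
1 | eve | ops
5 | bob | fin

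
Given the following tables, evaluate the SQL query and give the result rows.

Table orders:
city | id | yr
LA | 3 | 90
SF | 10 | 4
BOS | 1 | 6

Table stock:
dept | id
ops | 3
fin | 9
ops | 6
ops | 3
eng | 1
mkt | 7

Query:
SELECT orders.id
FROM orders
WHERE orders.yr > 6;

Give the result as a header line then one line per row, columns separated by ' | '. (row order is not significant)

== RESULT ==
orders.id
3

Derivation:
After WHERE (1 rows):
orders.city | orders.id | orders.yr
LA | 3 | 90
After SELECT (1 rows):
orders.id
3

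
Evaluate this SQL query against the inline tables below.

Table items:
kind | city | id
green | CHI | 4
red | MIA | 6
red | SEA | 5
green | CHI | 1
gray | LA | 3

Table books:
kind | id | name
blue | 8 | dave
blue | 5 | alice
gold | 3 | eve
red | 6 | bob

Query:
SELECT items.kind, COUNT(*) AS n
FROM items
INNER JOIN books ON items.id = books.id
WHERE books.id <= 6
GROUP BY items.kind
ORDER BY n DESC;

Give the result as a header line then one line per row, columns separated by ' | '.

== RESULT ==
items.kind | n
red | 2
gray | 1

Derivation:
After JOIN books (3 rows):
items.kind | items.city | items.id | books.kind | books.id | books.name
red | MIA | 6 | red | 6 | bob
red | SEA | 5 | blue | 5 | alice
gray | LA | 3 | gold | 3 | eve
After WHERE (3 rows):
items.kind | items.city | items.id | books.kind | books.id | books.name
red | MIA | 6 | red | 6 | bob
red | SEA | 5 | blue | 5 | alice
gray | LA | 3 | gold | 3 | eve
After GROUP BY (2 rows):
items.kind | n
red | 2
gray | 1
After ORDER BY (2 rows):
items.kind | n
red | 2
gray | 1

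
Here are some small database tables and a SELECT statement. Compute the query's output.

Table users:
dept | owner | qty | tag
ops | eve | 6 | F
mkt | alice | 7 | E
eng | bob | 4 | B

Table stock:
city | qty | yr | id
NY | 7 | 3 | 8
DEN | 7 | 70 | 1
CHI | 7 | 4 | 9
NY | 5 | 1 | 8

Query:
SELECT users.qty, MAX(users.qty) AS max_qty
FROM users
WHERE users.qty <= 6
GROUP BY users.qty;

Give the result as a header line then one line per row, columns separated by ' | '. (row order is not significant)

After WHERE (2 rows):
users.dept | users.owner | users.qty | users.tag
ops | eve | 6 | F
eng | bob | 4 | B
After GROUP BY (2 rows):
users.qty | max_qty
6 | 6
4 | 4

== RESULT ==
users.qty | max_qty
6 | 6
4 | 4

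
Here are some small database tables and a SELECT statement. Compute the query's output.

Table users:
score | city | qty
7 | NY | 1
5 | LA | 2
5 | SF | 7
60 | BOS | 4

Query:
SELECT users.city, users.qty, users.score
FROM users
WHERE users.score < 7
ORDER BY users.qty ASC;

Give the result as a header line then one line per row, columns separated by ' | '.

== RESULT ==
users.city | users.qty | users.score
LA | 2 | 5
SF | 7 | 5

Derivation:
After WHERE (2 rows):
users.score | users.city | users.qty
5 | LA | 2
5 | SF | 7
After SELECT (2 rows):
users.city | users.qty | users.score
LA | 2 | 5
SF | 7 | 5
After ORDER BY (2 rows):
users.city | users.qty | users.score
LA | 2 | 5
SF | 7 | 5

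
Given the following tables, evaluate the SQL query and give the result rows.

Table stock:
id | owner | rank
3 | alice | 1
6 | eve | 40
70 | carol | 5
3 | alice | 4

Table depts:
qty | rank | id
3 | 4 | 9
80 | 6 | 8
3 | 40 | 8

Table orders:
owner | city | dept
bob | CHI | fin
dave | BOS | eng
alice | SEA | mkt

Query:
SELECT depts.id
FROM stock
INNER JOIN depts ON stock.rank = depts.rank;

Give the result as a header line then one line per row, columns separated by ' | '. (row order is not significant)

== RESULT ==
depts.id
8
9

Derivation:
After JOIN depts (2 rows):
stock.id | stock.owner | stock.rank | depts.qty | depts.rank | depts.id
6 | eve | 40 | 3 | 40 | 8
3 | alice | 4 | 3 | 4 | 9
After SELECT (2 rows):
depts.id
8
9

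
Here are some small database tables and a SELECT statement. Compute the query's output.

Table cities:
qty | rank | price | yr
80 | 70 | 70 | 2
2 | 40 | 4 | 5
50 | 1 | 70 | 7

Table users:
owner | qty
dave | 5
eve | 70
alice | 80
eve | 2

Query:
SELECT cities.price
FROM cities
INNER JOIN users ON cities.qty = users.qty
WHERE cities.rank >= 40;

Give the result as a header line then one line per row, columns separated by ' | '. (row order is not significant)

After JOIN users (2 rows):
cities.qty | cities.rank | cities.price | cities.yr | users.owner | users.qty
80 | 70 | 70 | 2 | alice | 80
2 | 40 | 4 | 5 | eve | 2
After WHERE (2 rows):
cities.qty | cities.rank | cities.price | cities.yr | users.owner | users.qty
80 | 70 | 70 | 2 | alice | 80
2 | 40 | 4 | 5 | eve | 2
After SELECT (2 rows):
cities.price
70
4

== RESULT ==
cities.price
70
4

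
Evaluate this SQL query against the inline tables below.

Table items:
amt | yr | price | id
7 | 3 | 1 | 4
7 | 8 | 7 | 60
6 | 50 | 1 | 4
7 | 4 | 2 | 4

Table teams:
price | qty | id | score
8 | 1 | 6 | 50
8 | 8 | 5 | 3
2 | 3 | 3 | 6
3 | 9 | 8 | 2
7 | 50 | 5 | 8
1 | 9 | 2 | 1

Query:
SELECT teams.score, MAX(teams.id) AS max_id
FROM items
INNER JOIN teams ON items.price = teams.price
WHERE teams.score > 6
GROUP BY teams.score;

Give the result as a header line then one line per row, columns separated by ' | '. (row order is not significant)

== RESULT ==
teams.score | max_id
8 | 5

Derivation:
After JOIN teams (4 rows):
items.amt | items.yr | items.price | items.id | teams.price | teams.qty | teams.id | teams.score
7 | 3 | 1 | 4 | 1 | 9 | 2 | 1
7 | 8 | 7 | 60 | 7 | 50 | 5 | 8
6 | 50 | 1 | 4 | 1 | 9 | 2 | 1
7 | 4 | 2 | 4 | 2 | 3 | 3 | 6
After WHERE (1 rows):
items.amt | items.yr | items.price | items.id | teams.price | teams.qty | teams.id | teams.score
7 | 8 | 7 | 60 | 7 | 50 | 5 | 8
After GROUP BY (1 rows):
teams.score | max_id
8 | 5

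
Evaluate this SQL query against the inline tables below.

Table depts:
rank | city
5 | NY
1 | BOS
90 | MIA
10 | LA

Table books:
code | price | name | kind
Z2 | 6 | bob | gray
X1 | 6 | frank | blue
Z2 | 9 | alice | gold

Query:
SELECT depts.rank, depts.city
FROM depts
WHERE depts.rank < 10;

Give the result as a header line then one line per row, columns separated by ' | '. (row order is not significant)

After WHERE (2 rows):
depts.rank | depts.city
5 | NY
1 | BOS
After SELECT (2 rows):
depts.rank | depts.city
5 | NY
1 | BOS

== RESULT ==
depts.rank | depts.city
5 | NY
1 | BOS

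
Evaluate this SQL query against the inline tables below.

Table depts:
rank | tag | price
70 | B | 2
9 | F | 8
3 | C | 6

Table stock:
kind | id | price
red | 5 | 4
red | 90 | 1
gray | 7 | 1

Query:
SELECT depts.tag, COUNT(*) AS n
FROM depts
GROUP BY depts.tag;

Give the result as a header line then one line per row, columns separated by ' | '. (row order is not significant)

After GROUP BY (3 rows):
depts.tag | n
B | 1
F | 1
C | 1

== RESULT ==
depts.tag | n
B | 1
F | 1
C | 1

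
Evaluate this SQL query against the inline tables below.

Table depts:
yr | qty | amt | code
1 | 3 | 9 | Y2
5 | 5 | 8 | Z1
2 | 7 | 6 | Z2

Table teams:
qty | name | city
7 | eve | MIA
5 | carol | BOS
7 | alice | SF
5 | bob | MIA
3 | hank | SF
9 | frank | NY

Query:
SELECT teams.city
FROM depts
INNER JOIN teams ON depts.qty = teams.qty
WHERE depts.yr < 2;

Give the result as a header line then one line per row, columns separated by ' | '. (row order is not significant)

== RESULT ==
teams.city
SF

Derivation:
After JOIN teams (5 rows):
depts.yr | depts.qty | depts.amt | depts.code | teams.qty | teams.name | teams.city
1 | 3 | 9 | Y2 | 3 | hank | SF
5 | 5 | 8 | Z1 | 5 | carol | BOS
5 | 5 | 8 | Z1 | 5 | bob | MIA
2 | 7 | 6 | Z2 | 7 | eve | MIA
2 | 7 | 6 | Z2 | 7 | alice | SF
After WHERE (1 rows):
depts.yr | depts.qty | depts.amt | depts.code | teams.qty | teams.name | teams.city
1 | 3 | 9 | Y2 | 3 | hank | SF
After SELECT (1 rows):
teams.city
SF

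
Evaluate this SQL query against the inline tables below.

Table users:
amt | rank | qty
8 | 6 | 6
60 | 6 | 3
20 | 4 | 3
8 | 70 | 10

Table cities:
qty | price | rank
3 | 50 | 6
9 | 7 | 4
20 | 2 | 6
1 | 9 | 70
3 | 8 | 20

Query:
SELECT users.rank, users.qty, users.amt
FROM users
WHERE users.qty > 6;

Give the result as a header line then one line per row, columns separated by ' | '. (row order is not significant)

== RESULT ==
users.rank | users.qty | users.amt
70 | 10 | 8

Derivation:
After WHERE (1 rows):
users.amt | users.rank | users.qty
8 | 70 | 10
After SELECT (1 rows):
users.rank | users.qty | users.amt
70 | 10 | 8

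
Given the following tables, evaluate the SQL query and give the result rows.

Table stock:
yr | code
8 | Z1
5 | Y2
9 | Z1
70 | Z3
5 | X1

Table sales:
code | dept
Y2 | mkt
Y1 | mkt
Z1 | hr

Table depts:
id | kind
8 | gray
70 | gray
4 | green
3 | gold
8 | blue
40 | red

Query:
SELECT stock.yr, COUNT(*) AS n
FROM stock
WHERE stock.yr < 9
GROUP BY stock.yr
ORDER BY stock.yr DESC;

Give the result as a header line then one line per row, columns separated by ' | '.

== RESULT ==
stock.yr | n
8 | 1
5 | 2

Derivation:
After WHERE (3 rows):
stock.yr | stock.code
8 | Z1
5 | Y2
5 | X1
After GROUP BY (2 rows):
stock.yr | n
8 | 1
5 | 2
After ORDER BY (2 rows):
stock.yr | n
8 | 1
5 | 2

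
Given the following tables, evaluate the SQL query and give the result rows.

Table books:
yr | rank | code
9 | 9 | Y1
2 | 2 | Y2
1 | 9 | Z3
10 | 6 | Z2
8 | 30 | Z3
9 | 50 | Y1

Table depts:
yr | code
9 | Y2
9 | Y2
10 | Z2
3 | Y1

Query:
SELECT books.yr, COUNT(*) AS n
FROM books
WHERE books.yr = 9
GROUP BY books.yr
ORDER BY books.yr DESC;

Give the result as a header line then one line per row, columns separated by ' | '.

After WHERE (2 rows):
books.yr | books.rank | books.code
9 | 9 | Y1
9 | 50 | Y1
After GROUP BY (1 rows):
books.yr | n
9 | 2
After ORDER BY (1 rows):
books.yr | n
9 | 2

== RESULT ==
books.yr | n
9 | 2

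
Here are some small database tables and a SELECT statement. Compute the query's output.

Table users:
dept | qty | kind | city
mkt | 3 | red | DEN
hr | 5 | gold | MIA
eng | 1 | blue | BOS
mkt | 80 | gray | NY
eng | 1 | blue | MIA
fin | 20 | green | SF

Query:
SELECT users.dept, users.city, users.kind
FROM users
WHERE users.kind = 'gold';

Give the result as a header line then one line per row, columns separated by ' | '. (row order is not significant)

After WHERE (1 rows):
users.dept | users.qty | users.kind | users.city
hr | 5 | gold | MIA
After SELECT (1 rows):
users.dept | users.city | users.kind
hr | MIA | gold

== RESULT ==
users.dept | users.city | users.kind
hr | MIA | gold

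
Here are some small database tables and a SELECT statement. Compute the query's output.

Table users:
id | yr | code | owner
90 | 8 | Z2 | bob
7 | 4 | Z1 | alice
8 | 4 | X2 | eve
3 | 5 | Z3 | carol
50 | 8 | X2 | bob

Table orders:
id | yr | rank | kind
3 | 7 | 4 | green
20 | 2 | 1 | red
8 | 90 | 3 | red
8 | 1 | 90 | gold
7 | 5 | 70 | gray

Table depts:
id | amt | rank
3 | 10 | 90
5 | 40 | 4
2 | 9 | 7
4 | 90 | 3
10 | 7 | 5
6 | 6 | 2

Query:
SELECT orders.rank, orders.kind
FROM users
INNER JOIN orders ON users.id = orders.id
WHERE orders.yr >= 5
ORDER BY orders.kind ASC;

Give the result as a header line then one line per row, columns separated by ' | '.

After JOIN orders (4 rows):
users.id | users.yr | users.code | users.owner | orders.id | orders.yr | orders.rank | orders.kind
7 | 4 | Z1 | alice | 7 | 5 | 70 | gray
8 | 4 | X2 | eve | 8 | 90 | 3 | red
8 | 4 | X2 | eve | 8 | 1 | 90 | gold
3 | 5 | Z3 | carol | 3 | 7 | 4 | green
After WHERE (3 rows):
users.id | users.yr | users.code | users.owner | orders.id | orders.yr | orders.rank | orders.kind
7 | 4 | Z1 | alice | 7 | 5 | 70 | gray
8 | 4 | X2 | eve | 8 | 90 | 3 | red
3 | 5 | Z3 | carol | 3 | 7 | 4 | green
After SELECT (3 rows):
orders.rank | orders.kind
70 | gray
3 | red
4 | green
After ORDER BY (3 rows):
orders.rank | orders.kind
70 | gray
4 | green
3 | red

== RESULT ==
orders.rank | orders.kind
70 | gray
4 | green
3 | red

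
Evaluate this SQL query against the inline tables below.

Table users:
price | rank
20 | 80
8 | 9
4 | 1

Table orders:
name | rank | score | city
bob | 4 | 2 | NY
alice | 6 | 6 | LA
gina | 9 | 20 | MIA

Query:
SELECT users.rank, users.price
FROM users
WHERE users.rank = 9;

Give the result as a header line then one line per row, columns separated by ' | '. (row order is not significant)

After WHERE (1 rows):
users.price | users.rank
8 | 9
After SELECT (1 rows):
users.rank | users.price
9 | 8

== RESULT ==
users.rank | users.price
9 | 8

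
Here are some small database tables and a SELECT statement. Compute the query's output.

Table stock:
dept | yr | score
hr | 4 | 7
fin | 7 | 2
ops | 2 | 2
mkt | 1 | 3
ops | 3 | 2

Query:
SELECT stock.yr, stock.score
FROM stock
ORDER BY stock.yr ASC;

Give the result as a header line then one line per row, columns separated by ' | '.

After SELECT (5 rows):
stock.yr | stock.score
4 | 7
7 | 2
2 | 2
1 | 3
3 | 2
After ORDER BY (5 rows):
stock.yr | stock.score
1 | 3
2 | 2
3 | 2
4 | 7
7 | 2

== RESULT ==
stock.yr | stock.score
1 | 3
2 | 2
3 | 2
4 | 7
7 | 2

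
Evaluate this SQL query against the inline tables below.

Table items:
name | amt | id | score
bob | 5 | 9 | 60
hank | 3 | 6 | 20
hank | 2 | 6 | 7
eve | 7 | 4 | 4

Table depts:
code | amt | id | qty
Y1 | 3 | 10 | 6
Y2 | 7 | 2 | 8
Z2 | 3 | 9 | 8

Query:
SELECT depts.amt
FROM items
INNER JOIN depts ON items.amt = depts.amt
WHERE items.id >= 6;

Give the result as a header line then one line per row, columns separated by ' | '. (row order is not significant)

== RESULT ==
depts.amt
3
3

Derivation:
After JOIN depts (3 rows):
items.name | items.amt | items.id | items.score | depts.code | depts.amt | depts.id | depts.qty
hank | 3 | 6 | 20 | Y1 | 3 | 10 | 6
hank | 3 | 6 | 20 | Z2 | 3 | 9 | 8
eve | 7 | 4 | 4 | Y2 | 7 | 2 | 8
After WHERE (2 rows):
items.name | items.amt | items.id | items.score | depts.code | depts.amt | depts.id | depts.qty
hank | 3 | 6 | 20 | Y1 | 3 | 10 | 6
hank | 3 | 6 | 20 | Z2 | 3 | 9 | 8
After SELECT (2 rows):
depts.amt
3
3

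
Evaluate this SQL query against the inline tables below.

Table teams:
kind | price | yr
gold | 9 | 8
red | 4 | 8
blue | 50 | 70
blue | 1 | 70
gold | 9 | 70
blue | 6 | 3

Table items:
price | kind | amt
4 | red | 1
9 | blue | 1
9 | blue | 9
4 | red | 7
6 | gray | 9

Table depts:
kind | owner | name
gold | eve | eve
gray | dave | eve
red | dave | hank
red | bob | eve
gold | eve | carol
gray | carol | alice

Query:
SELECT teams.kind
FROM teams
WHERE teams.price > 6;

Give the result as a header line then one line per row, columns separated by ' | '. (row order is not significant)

After WHERE (3 rows):
teams.kind | teams.price | teams.yr
gold | 9 | 8
blue | 50 | 70
gold | 9 | 70
After SELECT (3 rows):
teams.kind
gold
blue
gold

== RESULT ==
teams.kind
gold
blue
gold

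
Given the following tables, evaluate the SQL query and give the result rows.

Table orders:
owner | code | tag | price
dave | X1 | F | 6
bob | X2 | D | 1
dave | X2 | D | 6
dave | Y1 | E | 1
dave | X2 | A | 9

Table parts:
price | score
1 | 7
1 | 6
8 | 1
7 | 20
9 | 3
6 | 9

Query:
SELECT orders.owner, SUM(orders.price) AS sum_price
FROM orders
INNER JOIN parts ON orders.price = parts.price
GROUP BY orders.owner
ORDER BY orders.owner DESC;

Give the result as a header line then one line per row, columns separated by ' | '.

After JOIN parts (7 rows):
orders.owner | orders.code | orders.tag | orders.price | parts.price | parts.score
dave | X1 | F | 6 | 6 | 9
bob | X2 | D | 1 | 1 | 7
bob | X2 | D | 1 | 1 | 6
dave | X2 | D | 6 | 6 | 9
dave | Y1 | E | 1 | 1 | 7
dave | Y1 | E | 1 | 1 | 6
dave | X2 | A | 9 | 9 | 3
After GROUP BY (2 rows):
orders.owner | sum_price
dave | 23
bob | 2
After ORDER BY (2 rows):
orders.owner | sum_price
dave | 23
bob | 2

== RESULT ==
orders.owner | sum_price
dave | 23
bob | 2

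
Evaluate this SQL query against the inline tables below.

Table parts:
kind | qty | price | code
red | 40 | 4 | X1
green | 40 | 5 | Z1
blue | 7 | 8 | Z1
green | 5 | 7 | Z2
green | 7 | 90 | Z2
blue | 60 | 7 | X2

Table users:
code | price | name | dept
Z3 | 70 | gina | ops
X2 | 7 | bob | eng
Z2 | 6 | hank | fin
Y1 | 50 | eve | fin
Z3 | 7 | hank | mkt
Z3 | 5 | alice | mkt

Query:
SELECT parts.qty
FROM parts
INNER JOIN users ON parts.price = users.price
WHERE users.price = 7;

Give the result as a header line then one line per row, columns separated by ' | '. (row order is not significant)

== RESULT ==
parts.qty
5
5
60
60

Derivation:
After JOIN users (5 rows):
parts.kind | parts.qty | parts.price | parts.code | users.code | users.price | users.name | users.dept
green | 40 | 5 | Z1 | Z3 | 5 | alice | mkt
green | 5 | 7 | Z2 | X2 | 7 | bob | eng
green | 5 | 7 | Z2 | Z3 | 7 | hank | mkt
blue | 60 | 7 | X2 | X2 | 7 | bob | eng
blue | 60 | 7 | X2 | Z3 | 7 | hank | mkt
After WHERE (4 rows):
parts.kind | parts.qty | parts.price | parts.code | users.code | users.price | users.name | users.dept
green | 5 | 7 | Z2 | X2 | 7 | bob | eng
green | 5 | 7 | Z2 | Z3 | 7 | hank | mkt
blue | 60 | 7 | X2 | X2 | 7 | bob | eng
blue | 60 | 7 | X2 | Z3 | 7 | hank | mkt
After SELECT (4 rows):
parts.qty
5
5
60
60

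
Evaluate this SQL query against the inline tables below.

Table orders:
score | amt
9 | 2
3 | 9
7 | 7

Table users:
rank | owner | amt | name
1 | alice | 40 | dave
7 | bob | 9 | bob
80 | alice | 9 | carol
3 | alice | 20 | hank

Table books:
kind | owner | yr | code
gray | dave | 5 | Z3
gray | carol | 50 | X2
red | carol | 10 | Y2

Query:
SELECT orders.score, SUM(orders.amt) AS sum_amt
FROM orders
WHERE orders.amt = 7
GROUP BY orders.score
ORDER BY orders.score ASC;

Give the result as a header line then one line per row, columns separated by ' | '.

== RESULT ==
orders.score | sum_amt
7 | 7

Derivation:
After WHERE (1 rows):
orders.score | orders.amt
7 | 7
After GROUP BY (1 rows):
orders.score | sum_amt
7 | 7
After ORDER BY (1 rows):
orders.score | sum_amt
7 | 7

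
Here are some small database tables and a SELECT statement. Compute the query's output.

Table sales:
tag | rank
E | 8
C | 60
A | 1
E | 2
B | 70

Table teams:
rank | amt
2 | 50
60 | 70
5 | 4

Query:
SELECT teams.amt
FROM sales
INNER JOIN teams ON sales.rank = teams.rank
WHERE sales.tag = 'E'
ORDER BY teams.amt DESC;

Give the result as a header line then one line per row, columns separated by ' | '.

After JOIN teams (2 rows):
sales.tag | sales.rank | teams.rank | teams.amt
C | 60 | 60 | 70
E | 2 | 2 | 50
After WHERE (1 rows):
sales.tag | sales.rank | teams.rank | teams.amt
E | 2 | 2 | 50
After SELECT (1 rows):
teams.amt
50
After ORDER BY (1 rows):
teams.amt
50

== RESULT ==
teams.amt
50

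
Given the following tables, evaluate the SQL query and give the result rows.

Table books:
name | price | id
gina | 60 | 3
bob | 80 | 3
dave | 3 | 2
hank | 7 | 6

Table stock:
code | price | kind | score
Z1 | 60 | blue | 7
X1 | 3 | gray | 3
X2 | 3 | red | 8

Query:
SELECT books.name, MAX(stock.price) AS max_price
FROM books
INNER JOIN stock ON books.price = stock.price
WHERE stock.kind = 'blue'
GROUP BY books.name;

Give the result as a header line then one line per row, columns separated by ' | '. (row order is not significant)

== RESULT ==
books.name | max_price
gina | 60

Derivation:
After JOIN stock (3 rows):
books.name | books.price | books.id | stock.code | stock.price | stock.kind | stock.score
gina | 60 | 3 | Z1 | 60 | blue | 7
dave | 3 | 2 | X1 | 3 | gray | 3
dave | 3 | 2 | X2 | 3 | red | 8
After WHERE (1 rows):
books.name | books.price | books.id | stock.code | stock.price | stock.kind | stock.score
gina | 60 | 3 | Z1 | 60 | blue | 7
After GROUP BY (1 rows):
books.name | max_price
gina | 60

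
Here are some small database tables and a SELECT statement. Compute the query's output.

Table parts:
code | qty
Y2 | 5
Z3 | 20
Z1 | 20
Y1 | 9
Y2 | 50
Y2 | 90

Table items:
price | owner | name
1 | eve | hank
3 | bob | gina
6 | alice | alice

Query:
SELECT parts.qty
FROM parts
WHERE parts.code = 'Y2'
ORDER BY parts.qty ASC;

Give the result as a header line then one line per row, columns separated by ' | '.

After WHERE (3 rows):
parts.code | parts.qty
Y2 | 5
Y2 | 50
Y2 | 90
After SELECT (3 rows):
parts.qty
5
50
90
After ORDER BY (3 rows):
parts.qty
5
50
90

== RESULT ==
parts.qty
5
50
90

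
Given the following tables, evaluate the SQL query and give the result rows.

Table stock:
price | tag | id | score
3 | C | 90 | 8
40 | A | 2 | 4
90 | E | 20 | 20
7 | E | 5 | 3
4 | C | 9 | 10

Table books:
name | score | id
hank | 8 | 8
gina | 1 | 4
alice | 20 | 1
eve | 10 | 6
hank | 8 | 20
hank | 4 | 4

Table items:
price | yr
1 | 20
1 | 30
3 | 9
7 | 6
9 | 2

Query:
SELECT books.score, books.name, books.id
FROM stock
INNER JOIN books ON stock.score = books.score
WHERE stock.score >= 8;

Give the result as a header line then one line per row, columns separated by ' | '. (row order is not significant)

== RESULT ==
books.score | books.name | books.id
8 | hank | 8
8 | hank | 20
20 | alice | 1
10 | eve | 6

Derivation:
After JOIN books (5 rows):
stock.price | stock.tag | stock.id | stock.score | books.name | books.score | books.id
3 | C | 90 | 8 | hank | 8 | 8
3 | C | 90 | 8 | hank | 8 | 20
40 | A | 2 | 4 | hank | 4 | 4
90 | E | 20 | 20 | alice | 20 | 1
4 | C | 9 | 10 | eve | 10 | 6
After WHERE (4 rows):
stock.price | stock.tag | stock.id | stock.score | books.name | books.score | books.id
3 | C | 90 | 8 | hank | 8 | 8
3 | C | 90 | 8 | hank | 8 | 20
90 | E | 20 | 20 | alice | 20 | 1
4 | C | 9 | 10 | eve | 10 | 6
After SELECT (4 rows):
books.score | books.name | books.id
8 | hank | 8
8 | hank | 20
20 | alice | 1
10 | eve | 6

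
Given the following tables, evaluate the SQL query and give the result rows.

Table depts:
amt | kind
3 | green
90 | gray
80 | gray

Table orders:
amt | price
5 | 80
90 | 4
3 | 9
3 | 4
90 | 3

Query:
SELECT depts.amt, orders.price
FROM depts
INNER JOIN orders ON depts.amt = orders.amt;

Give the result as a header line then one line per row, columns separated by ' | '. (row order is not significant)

== RESULT ==
depts.amt | orders.price
3 | 9
3 | 4
90 | 4
90 | 3

Derivation:
After JOIN orders (4 rows):
depts.amt | depts.kind | orders.amt | orders.price
3 | green | 3 | 9
3 | green | 3 | 4
90 | gray | 90 | 4
90 | gray | 90 | 3
After SELECT (4 rows):
depts.amt | orders.price
3 | 9
3 | 4
90 | 4
90 | 3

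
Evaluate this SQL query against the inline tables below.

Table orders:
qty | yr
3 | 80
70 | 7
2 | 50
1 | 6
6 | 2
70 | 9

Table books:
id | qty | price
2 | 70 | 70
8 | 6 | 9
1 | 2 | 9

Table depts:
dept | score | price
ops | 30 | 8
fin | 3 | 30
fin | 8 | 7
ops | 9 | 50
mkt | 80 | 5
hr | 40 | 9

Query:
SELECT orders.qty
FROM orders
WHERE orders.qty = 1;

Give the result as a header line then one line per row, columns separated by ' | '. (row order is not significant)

== RESULT ==
orders.qty
1

Derivation:
After WHERE (1 rows):
orders.qty | orders.yr
1 | 6
After SELECT (1 rows):
orders.qty
1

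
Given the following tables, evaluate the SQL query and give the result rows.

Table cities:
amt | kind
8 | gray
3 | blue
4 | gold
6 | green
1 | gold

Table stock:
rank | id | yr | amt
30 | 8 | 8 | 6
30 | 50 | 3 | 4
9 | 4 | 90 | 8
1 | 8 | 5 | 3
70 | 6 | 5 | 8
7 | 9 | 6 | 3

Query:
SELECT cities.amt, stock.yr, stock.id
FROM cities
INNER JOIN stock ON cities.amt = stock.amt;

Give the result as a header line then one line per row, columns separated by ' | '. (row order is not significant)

After JOIN stock (6 rows):
cities.amt | cities.kind | stock.rank | stock.id | stock.yr | stock.amt
8 | gray | 9 | 4 | 90 | 8
8 | gray | 70 | 6 | 5 | 8
3 | blue | 1 | 8 | 5 | 3
3 | blue | 7 | 9 | 6 | 3
4 | gold | 30 | 50 | 3 | 4
6 | green | 30 | 8 | 8 | 6
After SELECT (6 rows):
cities.amt | stock.yr | stock.id
8 | 90 | 4
8 | 5 | 6
3 | 5 | 8
3 | 6 | 9
4 | 3 | 50
6 | 8 | 8

== RESULT ==
cities.amt | stock.yr | stock.id
8 | 90 | 4
8 | 5 | 6
3 | 5 | 8
3 | 6 | 9
4 | 3 | 50
6 | 8 | 8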